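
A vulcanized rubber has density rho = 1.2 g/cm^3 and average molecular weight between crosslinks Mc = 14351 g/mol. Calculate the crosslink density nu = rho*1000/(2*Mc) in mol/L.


nu = rho * 1000 / (2 * Mc)
nu = 1.2 * 1000 / (2 * 14351)
nu = 1200.0 / 28702
nu = 0.0418 mol/L

0.0418 mol/L


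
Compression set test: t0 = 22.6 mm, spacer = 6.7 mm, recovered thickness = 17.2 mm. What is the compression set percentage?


CS = (t0 - recovered) / (t0 - ts) * 100
= (22.6 - 17.2) / (22.6 - 6.7) * 100
= 5.4 / 15.9 * 100
= 34.0%

34.0%


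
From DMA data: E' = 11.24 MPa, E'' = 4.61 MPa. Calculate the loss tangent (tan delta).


tan delta = E'' / E'
= 4.61 / 11.24
= 0.4101

tan delta = 0.4101


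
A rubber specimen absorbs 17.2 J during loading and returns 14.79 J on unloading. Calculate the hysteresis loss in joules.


Hysteresis loss = loading - unloading
= 17.2 - 14.79
= 2.41 J

2.41 J


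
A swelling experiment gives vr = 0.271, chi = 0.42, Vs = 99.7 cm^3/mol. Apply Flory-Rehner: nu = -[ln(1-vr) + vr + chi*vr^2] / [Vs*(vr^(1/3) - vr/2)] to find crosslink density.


ln(1 - vr) = ln(1 - 0.271) = -0.3161
Numerator = -((-0.3161) + 0.271 + 0.42 * 0.271^2) = 0.0142
Denominator = 99.7 * (0.271^(1/3) - 0.271/2) = 51.0092
nu = 0.0142 / 51.0092 = 2.7909e-04 mol/cm^3

2.7909e-04 mol/cm^3


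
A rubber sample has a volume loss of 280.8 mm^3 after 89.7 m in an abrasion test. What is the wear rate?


Rate = volume_loss / distance
= 280.8 / 89.7
= 3.13 mm^3/m

3.13 mm^3/m


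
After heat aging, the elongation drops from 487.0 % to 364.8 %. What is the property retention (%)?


Retention = aged / original * 100
= 364.8 / 487.0 * 100
= 74.9%

74.9%


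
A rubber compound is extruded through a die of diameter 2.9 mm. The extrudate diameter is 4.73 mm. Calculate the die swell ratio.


Die swell ratio = D_extrudate / D_die
= 4.73 / 2.9
= 1.631

Die swell = 1.631


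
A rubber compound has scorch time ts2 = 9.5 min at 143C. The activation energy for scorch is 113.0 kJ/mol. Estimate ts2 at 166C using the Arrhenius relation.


Convert temperatures: T1 = 143 + 273.15 = 416.15 K, T2 = 166 + 273.15 = 439.15 K
ts2_new = 9.5 * exp(113000 / 8.314 * (1/439.15 - 1/416.15))
1/T2 - 1/T1 = -1.2585e-04
ts2_new = 1.72 min

1.72 min


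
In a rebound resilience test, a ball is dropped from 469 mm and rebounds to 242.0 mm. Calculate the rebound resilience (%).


Resilience = h_rebound / h_drop * 100
= 242.0 / 469 * 100
= 51.6%

51.6%


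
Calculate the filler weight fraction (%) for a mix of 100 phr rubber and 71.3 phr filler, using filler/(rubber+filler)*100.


Filler % = filler / (rubber + filler) * 100
= 71.3 / (100 + 71.3) * 100
= 71.3 / 171.3 * 100
= 41.62%

41.62%


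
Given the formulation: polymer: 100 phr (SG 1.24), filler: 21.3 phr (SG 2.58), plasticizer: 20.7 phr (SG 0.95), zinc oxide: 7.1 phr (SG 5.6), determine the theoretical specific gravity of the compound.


Sum of weights = 149.1
Volume contributions:
  polymer: 100/1.24 = 80.6452
  filler: 21.3/2.58 = 8.2558
  plasticizer: 20.7/0.95 = 21.7895
  zinc oxide: 7.1/5.6 = 1.2679
Sum of volumes = 111.9583
SG = 149.1 / 111.9583 = 1.332

SG = 1.332


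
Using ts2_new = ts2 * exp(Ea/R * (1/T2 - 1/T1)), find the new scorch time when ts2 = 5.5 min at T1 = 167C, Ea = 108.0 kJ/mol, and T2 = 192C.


Convert temperatures: T1 = 167 + 273.15 = 440.15 K, T2 = 192 + 273.15 = 465.15 K
ts2_new = 5.5 * exp(108000 / 8.314 * (1/465.15 - 1/440.15))
1/T2 - 1/T1 = -1.2211e-04
ts2_new = 1.13 min

1.13 min


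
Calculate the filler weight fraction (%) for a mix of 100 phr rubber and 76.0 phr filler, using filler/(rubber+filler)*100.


Filler % = filler / (rubber + filler) * 100
= 76.0 / (100 + 76.0) * 100
= 76.0 / 176.0 * 100
= 43.18%

43.18%


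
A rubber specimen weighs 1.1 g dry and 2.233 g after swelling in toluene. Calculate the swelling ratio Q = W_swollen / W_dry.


Q = W_swollen / W_dry
Q = 2.233 / 1.1
Q = 2.03

Q = 2.03


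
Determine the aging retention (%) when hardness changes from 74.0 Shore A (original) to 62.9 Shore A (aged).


Retention = aged / original * 100
= 62.9 / 74.0 * 100
= 85.0%

85.0%


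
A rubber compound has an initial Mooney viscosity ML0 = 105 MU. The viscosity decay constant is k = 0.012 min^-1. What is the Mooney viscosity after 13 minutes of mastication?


ML = ML0 * exp(-k * t)
ML = 105 * exp(-0.012 * 13)
ML = 105 * 0.8556
ML = 89.83 MU

89.83 MU


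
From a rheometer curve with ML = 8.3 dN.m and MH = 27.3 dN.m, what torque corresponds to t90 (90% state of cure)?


M90 = ML + 0.9 * (MH - ML)
M90 = 8.3 + 0.9 * (27.3 - 8.3)
M90 = 8.3 + 0.9 * 19.0
M90 = 25.4 dN.m

25.4 dN.m


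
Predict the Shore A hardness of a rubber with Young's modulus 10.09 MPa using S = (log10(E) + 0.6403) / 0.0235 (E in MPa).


log10(E) = 0.0235*S - 0.6403  =>  S = (log10(E) + 0.6403) / 0.0235
log10(10.09) = 1.003891
S = (1.003891 + 0.6403) / 0.0235 = 1.644191 / 0.0235
S = 70.0

Shore A = 70.0


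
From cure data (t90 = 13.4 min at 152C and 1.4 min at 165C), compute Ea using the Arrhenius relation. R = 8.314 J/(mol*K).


T1 = 425.15 K, T2 = 438.15 K
1/T1 - 1/T2 = 6.9788e-05
ln(t1/t2) = ln(13.4/1.4) = 2.2588
Ea = 8.314 * 2.2588 / 6.9788e-05 = 269095.2774 J/mol
Ea = 269.1 kJ/mol

269.1 kJ/mol


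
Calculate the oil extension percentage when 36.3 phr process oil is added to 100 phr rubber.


Oil % = oil / (100 + oil) * 100
= 36.3 / (100 + 36.3) * 100
= 36.3 / 136.3 * 100
= 26.63%

26.63%


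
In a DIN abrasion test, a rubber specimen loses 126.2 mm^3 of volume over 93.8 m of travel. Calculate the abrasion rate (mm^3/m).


Rate = volume_loss / distance
= 126.2 / 93.8
= 1.345 mm^3/m

1.345 mm^3/m


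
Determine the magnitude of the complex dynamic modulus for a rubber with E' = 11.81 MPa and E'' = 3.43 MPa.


|E*| = sqrt(E'^2 + E''^2)
= sqrt(11.81^2 + 3.43^2)
= sqrt(139.4761 + 11.7649)
= 12.298 MPa

12.298 MPa


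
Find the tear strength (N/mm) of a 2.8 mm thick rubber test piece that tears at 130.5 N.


Tear strength = force / thickness
= 130.5 / 2.8
= 46.61 N/mm

46.61 N/mm


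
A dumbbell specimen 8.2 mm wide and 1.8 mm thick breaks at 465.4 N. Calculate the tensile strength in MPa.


Area = width * thickness = 8.2 * 1.8 = 14.76 mm^2
TS = force / area = 465.4 / 14.76 = 31.53 MPa

31.53 MPa


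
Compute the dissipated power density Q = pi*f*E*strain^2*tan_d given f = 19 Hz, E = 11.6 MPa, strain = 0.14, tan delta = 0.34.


Q = pi * f * E * strain^2 * tan_d
= pi * 19 * 11.6 * 0.14^2 * 0.34
= pi * 19 * 11.6 * 0.0196 * 0.34
= 4.6142

Q = 4.6142


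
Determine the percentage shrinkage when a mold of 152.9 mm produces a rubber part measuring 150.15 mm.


Shrinkage = (mold - part) / mold * 100
= (152.9 - 150.15) / 152.9 * 100
= 2.75 / 152.9 * 100
= 1.8%

1.8%


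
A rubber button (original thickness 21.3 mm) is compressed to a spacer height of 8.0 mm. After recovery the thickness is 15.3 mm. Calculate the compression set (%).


CS = (t0 - recovered) / (t0 - ts) * 100
= (21.3 - 15.3) / (21.3 - 8.0) * 100
= 6.0 / 13.3 * 100
= 45.1%

45.1%


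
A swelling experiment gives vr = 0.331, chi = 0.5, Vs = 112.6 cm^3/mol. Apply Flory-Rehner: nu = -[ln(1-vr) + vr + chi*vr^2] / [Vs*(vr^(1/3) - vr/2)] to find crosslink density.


ln(1 - vr) = ln(1 - 0.331) = -0.4020
Numerator = -((-0.4020) + 0.331 + 0.5 * 0.331^2) = 0.0162
Denominator = 112.6 * (0.331^(1/3) - 0.331/2) = 59.2546
nu = 0.0162 / 59.2546 = 2.7324e-04 mol/cm^3

2.7324e-04 mol/cm^3


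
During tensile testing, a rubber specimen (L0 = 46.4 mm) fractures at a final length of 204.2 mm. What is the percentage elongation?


Elongation = (Lf - L0) / L0 * 100
= (204.2 - 46.4) / 46.4 * 100
= 157.8 / 46.4 * 100
= 340.1%

340.1%


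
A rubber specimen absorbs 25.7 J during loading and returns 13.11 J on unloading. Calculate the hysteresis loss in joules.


Hysteresis loss = loading - unloading
= 25.7 - 13.11
= 12.59 J

12.59 J


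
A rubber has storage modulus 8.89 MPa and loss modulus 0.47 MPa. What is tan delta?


tan delta = E'' / E'
= 0.47 / 8.89
= 0.0529

tan delta = 0.0529


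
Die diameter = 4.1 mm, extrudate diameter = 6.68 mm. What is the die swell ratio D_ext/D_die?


Die swell ratio = D_extrudate / D_die
= 6.68 / 4.1
= 1.629

Die swell = 1.629


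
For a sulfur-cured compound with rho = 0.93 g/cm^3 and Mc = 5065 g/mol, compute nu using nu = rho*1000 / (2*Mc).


nu = rho * 1000 / (2 * Mc)
nu = 0.93 * 1000 / (2 * 5065)
nu = 930.0 / 10130
nu = 0.0918 mol/L

0.0918 mol/L


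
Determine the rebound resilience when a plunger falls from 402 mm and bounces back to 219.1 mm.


Resilience = h_rebound / h_drop * 100
= 219.1 / 402 * 100
= 54.5%

54.5%


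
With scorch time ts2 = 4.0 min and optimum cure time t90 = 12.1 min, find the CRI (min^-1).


CRI = 100 / (t90 - ts2)
= 100 / (12.1 - 4.0)
= 100 / 8.1
= 12.35 min^-1

12.35 min^-1


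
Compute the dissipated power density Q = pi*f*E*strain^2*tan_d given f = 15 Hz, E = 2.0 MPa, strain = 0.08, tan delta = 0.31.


Q = pi * f * E * strain^2 * tan_d
= pi * 15 * 2.0 * 0.08^2 * 0.31
= pi * 15 * 2.0 * 0.0064 * 0.31
= 0.1870

Q = 0.1870


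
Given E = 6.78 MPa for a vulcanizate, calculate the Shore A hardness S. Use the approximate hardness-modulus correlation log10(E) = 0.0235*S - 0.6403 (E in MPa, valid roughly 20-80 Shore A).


log10(E) = 0.0235*S - 0.6403  =>  S = (log10(E) + 0.6403) / 0.0235
log10(6.78) = 0.831230
S = (0.831230 + 0.6403) / 0.0235 = 1.471530 / 0.0235
S = 62.6

Shore A = 62.6


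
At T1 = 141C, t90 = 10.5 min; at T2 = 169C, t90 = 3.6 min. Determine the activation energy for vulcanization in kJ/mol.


T1 = 414.15 K, T2 = 442.15 K
1/T1 - 1/T2 = 1.5291e-04
ln(t1/t2) = ln(10.5/3.6) = 1.0704
Ea = 8.314 * 1.0704 / 1.5291e-04 = 58202.5732 J/mol
Ea = 58.2 kJ/mol

58.2 kJ/mol


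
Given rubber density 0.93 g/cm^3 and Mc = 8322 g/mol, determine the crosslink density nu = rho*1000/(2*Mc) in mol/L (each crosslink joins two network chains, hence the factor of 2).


nu = rho * 1000 / (2 * Mc)
nu = 0.93 * 1000 / (2 * 8322)
nu = 930.0 / 16644
nu = 0.0559 mol/L

0.0559 mol/L


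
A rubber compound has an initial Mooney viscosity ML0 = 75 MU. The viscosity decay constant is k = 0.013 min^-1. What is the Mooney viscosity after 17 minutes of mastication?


ML = ML0 * exp(-k * t)
ML = 75 * exp(-0.013 * 17)
ML = 75 * 0.8017
ML = 60.13 MU

60.13 MU


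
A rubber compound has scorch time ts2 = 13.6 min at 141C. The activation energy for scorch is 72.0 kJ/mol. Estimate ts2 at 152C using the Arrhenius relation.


Convert temperatures: T1 = 141 + 273.15 = 414.15 K, T2 = 152 + 273.15 = 425.15 K
ts2_new = 13.6 * exp(72000 / 8.314 * (1/425.15 - 1/414.15))
1/T2 - 1/T1 = -6.2473e-05
ts2_new = 7.92 min

7.92 min


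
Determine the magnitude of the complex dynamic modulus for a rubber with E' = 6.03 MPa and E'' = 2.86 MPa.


|E*| = sqrt(E'^2 + E''^2)
= sqrt(6.03^2 + 2.86^2)
= sqrt(36.3609 + 8.1796)
= 6.674 MPa

6.674 MPa


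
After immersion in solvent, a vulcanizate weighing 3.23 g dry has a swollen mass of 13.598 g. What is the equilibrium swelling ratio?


Q = W_swollen / W_dry
Q = 13.598 / 3.23
Q = 4.21

Q = 4.21


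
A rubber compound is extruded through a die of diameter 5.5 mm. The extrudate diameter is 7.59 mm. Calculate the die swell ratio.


Die swell ratio = D_extrudate / D_die
= 7.59 / 5.5
= 1.38

Die swell = 1.38


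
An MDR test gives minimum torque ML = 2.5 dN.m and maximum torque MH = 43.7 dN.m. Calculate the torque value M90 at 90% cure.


M90 = ML + 0.9 * (MH - ML)
M90 = 2.5 + 0.9 * (43.7 - 2.5)
M90 = 2.5 + 0.9 * 41.2
M90 = 39.58 dN.m

39.58 dN.m


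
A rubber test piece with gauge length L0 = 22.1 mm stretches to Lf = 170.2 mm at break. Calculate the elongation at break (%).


Elongation = (Lf - L0) / L0 * 100
= (170.2 - 22.1) / 22.1 * 100
= 148.1 / 22.1 * 100
= 670.1%

670.1%


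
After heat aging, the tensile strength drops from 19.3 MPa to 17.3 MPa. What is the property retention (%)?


Retention = aged / original * 100
= 17.3 / 19.3 * 100
= 89.6%

89.6%


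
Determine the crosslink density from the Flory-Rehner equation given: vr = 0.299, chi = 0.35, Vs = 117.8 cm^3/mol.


ln(1 - vr) = ln(1 - 0.299) = -0.3552
Numerator = -((-0.3552) + 0.299 + 0.35 * 0.299^2) = 0.0250
Denominator = 117.8 * (0.299^(1/3) - 0.299/2) = 61.1604
nu = 0.0250 / 61.1604 = 4.0806e-04 mol/cm^3

4.0806e-04 mol/cm^3


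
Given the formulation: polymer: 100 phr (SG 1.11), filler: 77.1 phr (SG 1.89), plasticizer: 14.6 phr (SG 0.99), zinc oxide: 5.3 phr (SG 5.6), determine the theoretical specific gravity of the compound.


Sum of weights = 197.0
Volume contributions:
  polymer: 100/1.11 = 90.0901
  filler: 77.1/1.89 = 40.7937
  plasticizer: 14.6/0.99 = 14.7475
  zinc oxide: 5.3/5.6 = 0.9464
Sum of volumes = 146.5776
SG = 197.0 / 146.5776 = 1.344

SG = 1.344


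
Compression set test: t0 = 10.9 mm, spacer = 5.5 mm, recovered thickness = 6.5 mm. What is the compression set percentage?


CS = (t0 - recovered) / (t0 - ts) * 100
= (10.9 - 6.5) / (10.9 - 5.5) * 100
= 4.4 / 5.4 * 100
= 81.5%

81.5%


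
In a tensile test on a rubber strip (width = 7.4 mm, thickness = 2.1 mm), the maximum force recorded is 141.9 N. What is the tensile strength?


Area = width * thickness = 7.4 * 2.1 = 15.54 mm^2
TS = force / area = 141.9 / 15.54 = 9.13 MPa

9.13 MPa


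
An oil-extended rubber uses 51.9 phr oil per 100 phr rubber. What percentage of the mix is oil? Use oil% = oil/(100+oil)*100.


Oil % = oil / (100 + oil) * 100
= 51.9 / (100 + 51.9) * 100
= 51.9 / 151.9 * 100
= 34.17%

34.17%


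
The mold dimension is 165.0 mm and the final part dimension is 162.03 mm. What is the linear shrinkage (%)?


Shrinkage = (mold - part) / mold * 100
= (165.0 - 162.03) / 165.0 * 100
= 2.97 / 165.0 * 100
= 1.8%

1.8%


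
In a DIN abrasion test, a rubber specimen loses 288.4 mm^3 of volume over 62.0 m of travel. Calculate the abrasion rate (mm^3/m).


Rate = volume_loss / distance
= 288.4 / 62.0
= 4.652 mm^3/m

4.652 mm^3/m


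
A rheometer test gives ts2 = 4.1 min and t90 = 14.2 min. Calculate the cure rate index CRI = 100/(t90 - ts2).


CRI = 100 / (t90 - ts2)
= 100 / (14.2 - 4.1)
= 100 / 10.1
= 9.9 min^-1

9.9 min^-1


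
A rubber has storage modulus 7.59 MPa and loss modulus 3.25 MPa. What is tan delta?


tan delta = E'' / E'
= 3.25 / 7.59
= 0.4282

tan delta = 0.4282


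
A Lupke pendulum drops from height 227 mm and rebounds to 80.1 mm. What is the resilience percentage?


Resilience = h_rebound / h_drop * 100
= 80.1 / 227 * 100
= 35.3%

35.3%


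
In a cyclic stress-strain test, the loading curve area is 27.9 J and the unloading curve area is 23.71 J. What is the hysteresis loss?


Hysteresis loss = loading - unloading
= 27.9 - 23.71
= 4.19 J

4.19 J


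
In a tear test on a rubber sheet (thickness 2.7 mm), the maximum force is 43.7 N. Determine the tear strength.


Tear strength = force / thickness
= 43.7 / 2.7
= 16.19 N/mm

16.19 N/mm


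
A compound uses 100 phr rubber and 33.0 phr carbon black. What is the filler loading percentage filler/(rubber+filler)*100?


Filler % = filler / (rubber + filler) * 100
= 33.0 / (100 + 33.0) * 100
= 33.0 / 133.0 * 100
= 24.81%

24.81%


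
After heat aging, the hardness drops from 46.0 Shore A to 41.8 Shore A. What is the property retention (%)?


Retention = aged / original * 100
= 41.8 / 46.0 * 100
= 90.9%

90.9%


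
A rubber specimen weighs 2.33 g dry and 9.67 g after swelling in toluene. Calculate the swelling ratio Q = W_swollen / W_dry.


Q = W_swollen / W_dry
Q = 9.67 / 2.33
Q = 4.15

Q = 4.15


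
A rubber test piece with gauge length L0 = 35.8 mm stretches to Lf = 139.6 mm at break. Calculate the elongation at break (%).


Elongation = (Lf - L0) / L0 * 100
= (139.6 - 35.8) / 35.8 * 100
= 103.8 / 35.8 * 100
= 289.9%

289.9%


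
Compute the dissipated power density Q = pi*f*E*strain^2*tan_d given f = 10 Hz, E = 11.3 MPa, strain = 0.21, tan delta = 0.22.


Q = pi * f * E * strain^2 * tan_d
= pi * 10 * 11.3 * 0.21^2 * 0.22
= pi * 10 * 11.3 * 0.0441 * 0.22
= 3.4442

Q = 3.4442


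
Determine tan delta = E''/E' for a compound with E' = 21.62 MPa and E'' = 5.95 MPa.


tan delta = E'' / E'
= 5.95 / 21.62
= 0.2752

tan delta = 0.2752


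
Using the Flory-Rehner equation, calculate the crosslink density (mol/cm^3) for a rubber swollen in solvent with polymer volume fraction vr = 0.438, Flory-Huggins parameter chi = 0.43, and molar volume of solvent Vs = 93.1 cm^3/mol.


ln(1 - vr) = ln(1 - 0.438) = -0.5763
Numerator = -((-0.5763) + 0.438 + 0.43 * 0.438^2) = 0.0558
Denominator = 93.1 * (0.438^(1/3) - 0.438/2) = 50.3146
nu = 0.0558 / 50.3146 = 0.0011 mol/cm^3

0.0011 mol/cm^3


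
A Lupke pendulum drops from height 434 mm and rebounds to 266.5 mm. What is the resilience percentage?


Resilience = h_rebound / h_drop * 100
= 266.5 / 434 * 100
= 61.4%

61.4%


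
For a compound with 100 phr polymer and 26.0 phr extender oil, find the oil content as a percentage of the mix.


Oil % = oil / (100 + oil) * 100
= 26.0 / (100 + 26.0) * 100
= 26.0 / 126.0 * 100
= 20.63%

20.63%


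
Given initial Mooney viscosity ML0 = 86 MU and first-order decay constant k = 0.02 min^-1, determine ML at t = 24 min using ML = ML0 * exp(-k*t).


ML = ML0 * exp(-k * t)
ML = 86 * exp(-0.02 * 24)
ML = 86 * 0.6188
ML = 53.22 MU

53.22 MU


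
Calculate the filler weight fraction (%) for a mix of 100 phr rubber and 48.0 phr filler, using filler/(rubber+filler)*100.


Filler % = filler / (rubber + filler) * 100
= 48.0 / (100 + 48.0) * 100
= 48.0 / 148.0 * 100
= 32.43%

32.43%


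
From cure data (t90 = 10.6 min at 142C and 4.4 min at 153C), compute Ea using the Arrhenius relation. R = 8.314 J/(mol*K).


T1 = 415.15 K, T2 = 426.15 K
1/T1 - 1/T2 = 6.2176e-05
ln(t1/t2) = ln(10.6/4.4) = 0.8792
Ea = 8.314 * 0.8792 / 6.2176e-05 = 117570.1251 J/mol
Ea = 117.57 kJ/mol

117.57 kJ/mol


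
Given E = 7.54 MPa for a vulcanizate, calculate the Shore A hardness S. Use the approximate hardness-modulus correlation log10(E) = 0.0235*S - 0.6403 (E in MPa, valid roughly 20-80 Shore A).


log10(E) = 0.0235*S - 0.6403  =>  S = (log10(E) + 0.6403) / 0.0235
log10(7.54) = 0.877371
S = (0.877371 + 0.6403) / 0.0235 = 1.517671 / 0.0235
S = 64.6

Shore A = 64.6


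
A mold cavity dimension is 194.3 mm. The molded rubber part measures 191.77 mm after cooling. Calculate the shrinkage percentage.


Shrinkage = (mold - part) / mold * 100
= (194.3 - 191.77) / 194.3 * 100
= 2.53 / 194.3 * 100
= 1.3%

1.3%


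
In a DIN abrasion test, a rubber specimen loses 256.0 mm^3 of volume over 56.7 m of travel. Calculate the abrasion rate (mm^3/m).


Rate = volume_loss / distance
= 256.0 / 56.7
= 4.515 mm^3/m

4.515 mm^3/m


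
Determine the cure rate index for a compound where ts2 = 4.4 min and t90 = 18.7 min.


CRI = 100 / (t90 - ts2)
= 100 / (18.7 - 4.4)
= 100 / 14.3
= 6.99 min^-1

6.99 min^-1


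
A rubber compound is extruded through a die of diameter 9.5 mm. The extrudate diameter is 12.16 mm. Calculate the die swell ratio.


Die swell ratio = D_extrudate / D_die
= 12.16 / 9.5
= 1.28

Die swell = 1.28


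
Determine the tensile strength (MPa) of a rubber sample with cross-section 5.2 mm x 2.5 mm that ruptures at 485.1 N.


Area = width * thickness = 5.2 * 2.5 = 13.0 mm^2
TS = force / area = 485.1 / 13.0 = 37.32 MPa

37.32 MPa


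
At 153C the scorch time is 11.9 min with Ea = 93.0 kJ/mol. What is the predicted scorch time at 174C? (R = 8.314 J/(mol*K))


Convert temperatures: T1 = 153 + 273.15 = 426.15 K, T2 = 174 + 273.15 = 447.15 K
ts2_new = 11.9 * exp(93000 / 8.314 * (1/447.15 - 1/426.15))
1/T2 - 1/T1 = -1.1021e-04
ts2_new = 3.47 min

3.47 min


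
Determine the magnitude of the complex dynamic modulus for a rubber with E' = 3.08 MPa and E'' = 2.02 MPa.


|E*| = sqrt(E'^2 + E''^2)
= sqrt(3.08^2 + 2.02^2)
= sqrt(9.4864 + 4.0804)
= 3.683 MPa

3.683 MPa


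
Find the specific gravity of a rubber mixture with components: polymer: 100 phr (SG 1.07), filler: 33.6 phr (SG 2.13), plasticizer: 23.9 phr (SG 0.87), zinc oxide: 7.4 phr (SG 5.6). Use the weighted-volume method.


Sum of weights = 164.9
Volume contributions:
  polymer: 100/1.07 = 93.4579
  filler: 33.6/2.13 = 15.7746
  plasticizer: 23.9/0.87 = 27.4713
  zinc oxide: 7.4/5.6 = 1.3214
Sum of volumes = 138.0253
SG = 164.9 / 138.0253 = 1.195

SG = 1.195


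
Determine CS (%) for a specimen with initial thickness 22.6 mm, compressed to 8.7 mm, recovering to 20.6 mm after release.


CS = (t0 - recovered) / (t0 - ts) * 100
= (22.6 - 20.6) / (22.6 - 8.7) * 100
= 2.0 / 13.9 * 100
= 14.4%

14.4%


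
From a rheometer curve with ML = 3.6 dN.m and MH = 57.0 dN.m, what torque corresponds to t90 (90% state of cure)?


M90 = ML + 0.9 * (MH - ML)
M90 = 3.6 + 0.9 * (57.0 - 3.6)
M90 = 3.6 + 0.9 * 53.4
M90 = 51.66 dN.m

51.66 dN.m


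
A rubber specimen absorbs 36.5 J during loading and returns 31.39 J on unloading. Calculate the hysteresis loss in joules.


Hysteresis loss = loading - unloading
= 36.5 - 31.39
= 5.11 J

5.11 J


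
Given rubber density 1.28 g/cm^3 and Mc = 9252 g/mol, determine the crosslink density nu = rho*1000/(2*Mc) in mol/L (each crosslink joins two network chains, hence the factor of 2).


nu = rho * 1000 / (2 * Mc)
nu = 1.28 * 1000 / (2 * 9252)
nu = 1280.0 / 18504
nu = 0.0692 mol/L

0.0692 mol/L


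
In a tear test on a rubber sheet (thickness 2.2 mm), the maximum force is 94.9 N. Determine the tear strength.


Tear strength = force / thickness
= 94.9 / 2.2
= 43.14 N/mm

43.14 N/mm


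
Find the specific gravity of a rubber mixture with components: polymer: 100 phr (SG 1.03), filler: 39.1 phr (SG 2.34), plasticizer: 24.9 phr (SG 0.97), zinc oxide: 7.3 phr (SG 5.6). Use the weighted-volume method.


Sum of weights = 171.3
Volume contributions:
  polymer: 100/1.03 = 97.0874
  filler: 39.1/2.34 = 16.7094
  plasticizer: 24.9/0.97 = 25.6701
  zinc oxide: 7.3/5.6 = 1.3036
Sum of volumes = 140.7705
SG = 171.3 / 140.7705 = 1.217

SG = 1.217


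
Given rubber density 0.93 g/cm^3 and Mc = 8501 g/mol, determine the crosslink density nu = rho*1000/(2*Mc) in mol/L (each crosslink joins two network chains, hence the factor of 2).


nu = rho * 1000 / (2 * Mc)
nu = 0.93 * 1000 / (2 * 8501)
nu = 930.0 / 17002
nu = 0.0547 mol/L

0.0547 mol/L


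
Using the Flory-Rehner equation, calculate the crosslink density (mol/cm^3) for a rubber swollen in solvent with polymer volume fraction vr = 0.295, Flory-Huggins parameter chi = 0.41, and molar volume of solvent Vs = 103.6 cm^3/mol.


ln(1 - vr) = ln(1 - 0.295) = -0.3496
Numerator = -((-0.3496) + 0.295 + 0.41 * 0.295^2) = 0.0189
Denominator = 103.6 * (0.295^(1/3) - 0.295/2) = 53.6848
nu = 0.0189 / 53.6848 = 3.5163e-04 mol/cm^3

3.5163e-04 mol/cm^3


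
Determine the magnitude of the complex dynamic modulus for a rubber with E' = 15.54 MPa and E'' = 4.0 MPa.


|E*| = sqrt(E'^2 + E''^2)
= sqrt(15.54^2 + 4.0^2)
= sqrt(241.4916 + 16.0000)
= 16.047 MPa

16.047 MPa


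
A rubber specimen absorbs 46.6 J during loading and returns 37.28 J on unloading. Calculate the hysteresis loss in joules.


Hysteresis loss = loading - unloading
= 46.6 - 37.28
= 9.32 J

9.32 J


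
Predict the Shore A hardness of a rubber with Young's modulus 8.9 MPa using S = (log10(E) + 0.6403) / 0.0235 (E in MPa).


log10(E) = 0.0235*S - 0.6403  =>  S = (log10(E) + 0.6403) / 0.0235
log10(8.9) = 0.949390
S = (0.949390 + 0.6403) / 0.0235 = 1.589690 / 0.0235
S = 67.6

Shore A = 67.6


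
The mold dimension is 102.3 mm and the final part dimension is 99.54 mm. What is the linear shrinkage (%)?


Shrinkage = (mold - part) / mold * 100
= (102.3 - 99.54) / 102.3 * 100
= 2.76 / 102.3 * 100
= 2.7%

2.7%


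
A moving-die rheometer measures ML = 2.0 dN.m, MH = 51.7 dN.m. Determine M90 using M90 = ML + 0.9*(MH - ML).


M90 = ML + 0.9 * (MH - ML)
M90 = 2.0 + 0.9 * (51.7 - 2.0)
M90 = 2.0 + 0.9 * 49.7
M90 = 46.73 dN.m

46.73 dN.m


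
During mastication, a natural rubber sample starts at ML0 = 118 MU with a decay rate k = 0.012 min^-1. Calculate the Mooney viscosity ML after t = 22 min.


ML = ML0 * exp(-k * t)
ML = 118 * exp(-0.012 * 22)
ML = 118 * 0.7680
ML = 90.62 MU

90.62 MU


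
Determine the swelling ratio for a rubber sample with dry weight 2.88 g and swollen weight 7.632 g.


Q = W_swollen / W_dry
Q = 7.632 / 2.88
Q = 2.65

Q = 2.65


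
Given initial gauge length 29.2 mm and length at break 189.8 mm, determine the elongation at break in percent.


Elongation = (Lf - L0) / L0 * 100
= (189.8 - 29.2) / 29.2 * 100
= 160.6 / 29.2 * 100
= 550.0%

550.0%


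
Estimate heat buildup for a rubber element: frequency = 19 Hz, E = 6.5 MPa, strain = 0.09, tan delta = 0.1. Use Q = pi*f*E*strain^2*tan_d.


Q = pi * f * E * strain^2 * tan_d
= pi * 19 * 6.5 * 0.09^2 * 0.1
= pi * 19 * 6.5 * 0.0081 * 0.1
= 0.3143

Q = 0.3143


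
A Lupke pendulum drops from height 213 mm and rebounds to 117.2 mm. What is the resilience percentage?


Resilience = h_rebound / h_drop * 100
= 117.2 / 213 * 100
= 55.0%

55.0%


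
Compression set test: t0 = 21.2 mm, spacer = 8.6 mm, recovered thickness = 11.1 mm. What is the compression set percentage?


CS = (t0 - recovered) / (t0 - ts) * 100
= (21.2 - 11.1) / (21.2 - 8.6) * 100
= 10.1 / 12.6 * 100
= 80.2%

80.2%


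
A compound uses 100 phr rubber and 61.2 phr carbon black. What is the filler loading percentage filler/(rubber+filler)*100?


Filler % = filler / (rubber + filler) * 100
= 61.2 / (100 + 61.2) * 100
= 61.2 / 161.2 * 100
= 37.97%

37.97%


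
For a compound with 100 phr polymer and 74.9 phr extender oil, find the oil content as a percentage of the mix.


Oil % = oil / (100 + oil) * 100
= 74.9 / (100 + 74.9) * 100
= 74.9 / 174.9 * 100
= 42.82%

42.82%


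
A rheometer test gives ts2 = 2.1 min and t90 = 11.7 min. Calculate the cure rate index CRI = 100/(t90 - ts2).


CRI = 100 / (t90 - ts2)
= 100 / (11.7 - 2.1)
= 100 / 9.6
= 10.42 min^-1

10.42 min^-1


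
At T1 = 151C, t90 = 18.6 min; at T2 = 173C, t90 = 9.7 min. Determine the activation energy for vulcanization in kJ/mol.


T1 = 424.15 K, T2 = 446.15 K
1/T1 - 1/T2 = 1.1626e-04
ln(t1/t2) = ln(18.6/9.7) = 0.6510
Ea = 8.314 * 0.6510 / 1.1626e-04 = 46557.8063 J/mol
Ea = 46.56 kJ/mol

46.56 kJ/mol


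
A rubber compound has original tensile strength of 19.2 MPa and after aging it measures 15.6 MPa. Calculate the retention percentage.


Retention = aged / original * 100
= 15.6 / 19.2 * 100
= 81.2%

81.2%


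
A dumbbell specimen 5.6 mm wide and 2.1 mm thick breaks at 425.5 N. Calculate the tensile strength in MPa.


Area = width * thickness = 5.6 * 2.1 = 11.76 mm^2
TS = force / area = 425.5 / 11.76 = 36.18 MPa

36.18 MPa


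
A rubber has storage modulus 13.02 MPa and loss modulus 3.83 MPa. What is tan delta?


tan delta = E'' / E'
= 3.83 / 13.02
= 0.2942

tan delta = 0.2942


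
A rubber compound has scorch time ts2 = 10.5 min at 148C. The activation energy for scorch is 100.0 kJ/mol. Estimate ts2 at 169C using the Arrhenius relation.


Convert temperatures: T1 = 148 + 273.15 = 421.15 K, T2 = 169 + 273.15 = 442.15 K
ts2_new = 10.5 * exp(100000 / 8.314 * (1/442.15 - 1/421.15))
1/T2 - 1/T1 = -1.1278e-04
ts2_new = 2.7 min

2.7 min


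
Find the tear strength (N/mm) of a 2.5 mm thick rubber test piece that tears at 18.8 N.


Tear strength = force / thickness
= 18.8 / 2.5
= 7.52 N/mm

7.52 N/mm


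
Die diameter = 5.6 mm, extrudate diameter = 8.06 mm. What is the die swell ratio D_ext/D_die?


Die swell ratio = D_extrudate / D_die
= 8.06 / 5.6
= 1.439

Die swell = 1.439


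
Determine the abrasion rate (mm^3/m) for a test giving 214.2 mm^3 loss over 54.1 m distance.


Rate = volume_loss / distance
= 214.2 / 54.1
= 3.959 mm^3/m

3.959 mm^3/m


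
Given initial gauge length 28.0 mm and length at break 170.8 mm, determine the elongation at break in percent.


Elongation = (Lf - L0) / L0 * 100
= (170.8 - 28.0) / 28.0 * 100
= 142.8 / 28.0 * 100
= 510.0%

510.0%


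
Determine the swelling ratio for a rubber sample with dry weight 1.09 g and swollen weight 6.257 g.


Q = W_swollen / W_dry
Q = 6.257 / 1.09
Q = 5.74

Q = 5.74


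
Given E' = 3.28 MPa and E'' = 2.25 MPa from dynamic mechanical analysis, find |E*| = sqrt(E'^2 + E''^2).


|E*| = sqrt(E'^2 + E''^2)
= sqrt(3.28^2 + 2.25^2)
= sqrt(10.7584 + 5.0625)
= 3.978 MPa

3.978 MPa


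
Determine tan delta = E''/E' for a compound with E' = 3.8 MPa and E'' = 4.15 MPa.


tan delta = E'' / E'
= 4.15 / 3.8
= 1.0921

tan delta = 1.0921


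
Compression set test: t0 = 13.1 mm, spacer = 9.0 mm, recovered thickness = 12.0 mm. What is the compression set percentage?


CS = (t0 - recovered) / (t0 - ts) * 100
= (13.1 - 12.0) / (13.1 - 9.0) * 100
= 1.1 / 4.1 * 100
= 26.8%

26.8%


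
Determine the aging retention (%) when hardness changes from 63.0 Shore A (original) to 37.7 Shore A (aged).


Retention = aged / original * 100
= 37.7 / 63.0 * 100
= 59.8%

59.8%


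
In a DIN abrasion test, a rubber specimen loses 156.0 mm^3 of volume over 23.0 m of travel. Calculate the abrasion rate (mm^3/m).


Rate = volume_loss / distance
= 156.0 / 23.0
= 6.783 mm^3/m

6.783 mm^3/m


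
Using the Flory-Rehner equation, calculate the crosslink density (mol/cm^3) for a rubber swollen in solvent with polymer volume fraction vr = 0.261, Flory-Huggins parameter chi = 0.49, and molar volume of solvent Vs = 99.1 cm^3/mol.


ln(1 - vr) = ln(1 - 0.261) = -0.3025
Numerator = -((-0.3025) + 0.261 + 0.49 * 0.261^2) = 0.0081
Denominator = 99.1 * (0.261^(1/3) - 0.261/2) = 50.3991
nu = 0.0081 / 50.3991 = 1.6028e-04 mol/cm^3

1.6028e-04 mol/cm^3


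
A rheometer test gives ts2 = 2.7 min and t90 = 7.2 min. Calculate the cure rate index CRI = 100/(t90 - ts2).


CRI = 100 / (t90 - ts2)
= 100 / (7.2 - 2.7)
= 100 / 4.5
= 22.22 min^-1

22.22 min^-1


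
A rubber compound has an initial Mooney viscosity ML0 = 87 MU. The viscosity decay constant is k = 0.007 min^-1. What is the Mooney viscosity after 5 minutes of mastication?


ML = ML0 * exp(-k * t)
ML = 87 * exp(-0.007 * 5)
ML = 87 * 0.9656
ML = 84.01 MU

84.01 MU


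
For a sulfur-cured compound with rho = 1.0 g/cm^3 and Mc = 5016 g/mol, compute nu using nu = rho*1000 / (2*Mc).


nu = rho * 1000 / (2 * Mc)
nu = 1.0 * 1000 / (2 * 5016)
nu = 1000.0 / 10032
nu = 0.0997 mol/L

0.0997 mol/L


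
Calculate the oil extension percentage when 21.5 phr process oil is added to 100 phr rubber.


Oil % = oil / (100 + oil) * 100
= 21.5 / (100 + 21.5) * 100
= 21.5 / 121.5 * 100
= 17.7%

17.7%


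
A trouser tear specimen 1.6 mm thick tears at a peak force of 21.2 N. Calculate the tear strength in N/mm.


Tear strength = force / thickness
= 21.2 / 1.6
= 13.25 N/mm

13.25 N/mm


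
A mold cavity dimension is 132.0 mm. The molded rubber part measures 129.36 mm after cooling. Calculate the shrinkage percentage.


Shrinkage = (mold - part) / mold * 100
= (132.0 - 129.36) / 132.0 * 100
= 2.64 / 132.0 * 100
= 2.0%

2.0%


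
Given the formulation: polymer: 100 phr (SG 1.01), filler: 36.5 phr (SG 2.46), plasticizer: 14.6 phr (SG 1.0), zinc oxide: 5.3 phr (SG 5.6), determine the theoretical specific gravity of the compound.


Sum of weights = 156.4
Volume contributions:
  polymer: 100/1.01 = 99.0099
  filler: 36.5/2.46 = 14.8374
  plasticizer: 14.6/1.0 = 14.6000
  zinc oxide: 5.3/5.6 = 0.9464
Sum of volumes = 129.3937
SG = 156.4 / 129.3937 = 1.209

SG = 1.209


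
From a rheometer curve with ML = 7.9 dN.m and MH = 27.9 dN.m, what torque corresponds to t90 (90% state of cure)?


M90 = ML + 0.9 * (MH - ML)
M90 = 7.9 + 0.9 * (27.9 - 7.9)
M90 = 7.9 + 0.9 * 20.0
M90 = 25.9 dN.m

25.9 dN.m


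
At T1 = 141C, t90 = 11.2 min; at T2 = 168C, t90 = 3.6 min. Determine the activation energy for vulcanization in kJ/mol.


T1 = 414.15 K, T2 = 441.15 K
1/T1 - 1/T2 = 1.4778e-04
ln(t1/t2) = ln(11.2/3.6) = 1.1350
Ea = 8.314 * 1.1350 / 1.4778e-04 = 63852.5709 J/mol
Ea = 63.85 kJ/mol

63.85 kJ/mol


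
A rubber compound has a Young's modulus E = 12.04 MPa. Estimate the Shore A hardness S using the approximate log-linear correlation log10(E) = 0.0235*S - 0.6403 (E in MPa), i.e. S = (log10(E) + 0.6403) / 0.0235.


log10(E) = 0.0235*S - 0.6403  =>  S = (log10(E) + 0.6403) / 0.0235
log10(12.04) = 1.080626
S = (1.080626 + 0.6403) / 0.0235 = 1.720926 / 0.0235
S = 73.2

Shore A = 73.2


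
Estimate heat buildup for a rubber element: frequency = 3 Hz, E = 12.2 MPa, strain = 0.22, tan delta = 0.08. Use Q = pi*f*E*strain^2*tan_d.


Q = pi * f * E * strain^2 * tan_d
= pi * 3 * 12.2 * 0.22^2 * 0.08
= pi * 3 * 12.2 * 0.0484 * 0.08
= 0.4452

Q = 0.4452


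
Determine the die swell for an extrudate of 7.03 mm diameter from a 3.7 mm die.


Die swell ratio = D_extrudate / D_die
= 7.03 / 3.7
= 1.9

Die swell = 1.9


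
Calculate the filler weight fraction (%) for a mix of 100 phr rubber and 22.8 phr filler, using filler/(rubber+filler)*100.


Filler % = filler / (rubber + filler) * 100
= 22.8 / (100 + 22.8) * 100
= 22.8 / 122.8 * 100
= 18.57%

18.57%


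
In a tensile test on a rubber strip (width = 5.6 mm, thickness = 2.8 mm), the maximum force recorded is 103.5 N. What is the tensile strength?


Area = width * thickness = 5.6 * 2.8 = 15.68 mm^2
TS = force / area = 103.5 / 15.68 = 6.6 MPa

6.6 MPa


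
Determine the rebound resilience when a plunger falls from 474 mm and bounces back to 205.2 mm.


Resilience = h_rebound / h_drop * 100
= 205.2 / 474 * 100
= 43.3%

43.3%


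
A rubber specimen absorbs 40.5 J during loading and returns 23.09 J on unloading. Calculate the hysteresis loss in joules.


Hysteresis loss = loading - unloading
= 40.5 - 23.09
= 17.41 J

17.41 J


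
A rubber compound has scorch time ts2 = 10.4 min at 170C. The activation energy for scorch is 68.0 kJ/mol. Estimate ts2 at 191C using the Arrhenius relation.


Convert temperatures: T1 = 170 + 273.15 = 443.15 K, T2 = 191 + 273.15 = 464.15 K
ts2_new = 10.4 * exp(68000 / 8.314 * (1/464.15 - 1/443.15))
1/T2 - 1/T1 = -1.0210e-04
ts2_new = 4.51 min

4.51 min


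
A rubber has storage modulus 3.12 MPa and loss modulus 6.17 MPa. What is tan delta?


tan delta = E'' / E'
= 6.17 / 3.12
= 1.9776

tan delta = 1.9776


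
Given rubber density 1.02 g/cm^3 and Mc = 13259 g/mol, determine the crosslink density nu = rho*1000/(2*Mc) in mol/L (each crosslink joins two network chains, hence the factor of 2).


nu = rho * 1000 / (2 * Mc)
nu = 1.02 * 1000 / (2 * 13259)
nu = 1020.0 / 26518
nu = 0.0385 mol/L

0.0385 mol/L


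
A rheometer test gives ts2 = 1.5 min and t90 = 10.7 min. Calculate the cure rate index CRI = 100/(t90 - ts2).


CRI = 100 / (t90 - ts2)
= 100 / (10.7 - 1.5)
= 100 / 9.2
= 10.87 min^-1

10.87 min^-1


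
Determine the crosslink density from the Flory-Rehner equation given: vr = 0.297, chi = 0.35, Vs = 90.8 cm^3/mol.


ln(1 - vr) = ln(1 - 0.297) = -0.3524
Numerator = -((-0.3524) + 0.297 + 0.35 * 0.297^2) = 0.0245
Denominator = 90.8 * (0.297^(1/3) - 0.297/2) = 47.0974
nu = 0.0245 / 47.0974 = 5.2073e-04 mol/cm^3

5.2073e-04 mol/cm^3


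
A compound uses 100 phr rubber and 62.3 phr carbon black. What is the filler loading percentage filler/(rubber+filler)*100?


Filler % = filler / (rubber + filler) * 100
= 62.3 / (100 + 62.3) * 100
= 62.3 / 162.3 * 100
= 38.39%

38.39%


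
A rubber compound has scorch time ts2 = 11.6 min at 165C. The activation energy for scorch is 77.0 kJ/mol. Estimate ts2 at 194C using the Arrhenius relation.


Convert temperatures: T1 = 165 + 273.15 = 438.15 K, T2 = 194 + 273.15 = 467.15 K
ts2_new = 11.6 * exp(77000 / 8.314 * (1/467.15 - 1/438.15))
1/T2 - 1/T1 = -1.4168e-04
ts2_new = 3.12 min

3.12 min


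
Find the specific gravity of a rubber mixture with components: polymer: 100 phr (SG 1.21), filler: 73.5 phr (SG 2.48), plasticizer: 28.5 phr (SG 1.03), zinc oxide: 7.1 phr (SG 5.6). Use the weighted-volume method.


Sum of weights = 209.1
Volume contributions:
  polymer: 100/1.21 = 82.6446
  filler: 73.5/2.48 = 29.6371
  plasticizer: 28.5/1.03 = 27.6699
  zinc oxide: 7.1/5.6 = 1.2679
Sum of volumes = 141.2195
SG = 209.1 / 141.2195 = 1.481

SG = 1.481


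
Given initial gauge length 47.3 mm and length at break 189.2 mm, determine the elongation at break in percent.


Elongation = (Lf - L0) / L0 * 100
= (189.2 - 47.3) / 47.3 * 100
= 141.9 / 47.3 * 100
= 300.0%

300.0%


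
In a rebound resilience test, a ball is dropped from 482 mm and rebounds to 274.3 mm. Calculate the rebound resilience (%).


Resilience = h_rebound / h_drop * 100
= 274.3 / 482 * 100
= 56.9%

56.9%


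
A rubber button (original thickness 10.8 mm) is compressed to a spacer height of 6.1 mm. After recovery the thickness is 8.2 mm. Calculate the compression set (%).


CS = (t0 - recovered) / (t0 - ts) * 100
= (10.8 - 8.2) / (10.8 - 6.1) * 100
= 2.6 / 4.7 * 100
= 55.3%

55.3%


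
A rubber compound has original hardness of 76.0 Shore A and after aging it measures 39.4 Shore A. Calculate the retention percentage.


Retention = aged / original * 100
= 39.4 / 76.0 * 100
= 51.8%

51.8%


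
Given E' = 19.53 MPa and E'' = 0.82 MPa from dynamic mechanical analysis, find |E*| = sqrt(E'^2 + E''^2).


|E*| = sqrt(E'^2 + E''^2)
= sqrt(19.53^2 + 0.82^2)
= sqrt(381.4209 + 0.6724)
= 19.547 MPa

19.547 MPa


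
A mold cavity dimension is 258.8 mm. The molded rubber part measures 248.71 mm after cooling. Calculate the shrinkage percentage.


Shrinkage = (mold - part) / mold * 100
= (258.8 - 248.71) / 258.8 * 100
= 10.09 / 258.8 * 100
= 3.9%

3.9%


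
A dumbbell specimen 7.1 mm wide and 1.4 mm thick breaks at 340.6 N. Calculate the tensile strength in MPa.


Area = width * thickness = 7.1 * 1.4 = 9.94 mm^2
TS = force / area = 340.6 / 9.94 = 34.27 MPa

34.27 MPa


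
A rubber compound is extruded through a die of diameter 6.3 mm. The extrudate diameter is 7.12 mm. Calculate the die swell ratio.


Die swell ratio = D_extrudate / D_die
= 7.12 / 6.3
= 1.13

Die swell = 1.13


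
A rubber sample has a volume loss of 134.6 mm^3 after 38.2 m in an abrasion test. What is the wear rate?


Rate = volume_loss / distance
= 134.6 / 38.2
= 3.524 mm^3/m

3.524 mm^3/m


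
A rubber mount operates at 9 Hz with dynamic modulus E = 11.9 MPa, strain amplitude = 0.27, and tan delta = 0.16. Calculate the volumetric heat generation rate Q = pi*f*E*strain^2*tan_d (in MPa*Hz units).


Q = pi * f * E * strain^2 * tan_d
= pi * 9 * 11.9 * 0.27^2 * 0.16
= pi * 9 * 11.9 * 0.0729 * 0.16
= 3.9245

Q = 3.9245


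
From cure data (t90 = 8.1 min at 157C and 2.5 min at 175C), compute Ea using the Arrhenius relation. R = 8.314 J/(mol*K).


T1 = 430.15 K, T2 = 448.15 K
1/T1 - 1/T2 = 9.3375e-05
ln(t1/t2) = ln(8.1/2.5) = 1.1756
Ea = 8.314 * 1.1756 / 9.3375e-05 = 104672.0109 J/mol
Ea = 104.67 kJ/mol

104.67 kJ/mol


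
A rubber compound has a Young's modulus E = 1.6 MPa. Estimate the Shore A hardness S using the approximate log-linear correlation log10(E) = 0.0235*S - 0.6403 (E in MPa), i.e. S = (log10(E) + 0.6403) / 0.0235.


log10(E) = 0.0235*S - 0.6403  =>  S = (log10(E) + 0.6403) / 0.0235
log10(1.6) = 0.204120
S = (0.204120 + 0.6403) / 0.0235 = 0.844420 / 0.0235
S = 35.9

Shore A = 35.9


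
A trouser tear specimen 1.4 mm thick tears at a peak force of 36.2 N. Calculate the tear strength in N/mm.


Tear strength = force / thickness
= 36.2 / 1.4
= 25.86 N/mm

25.86 N/mm


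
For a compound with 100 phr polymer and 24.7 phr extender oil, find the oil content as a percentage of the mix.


Oil % = oil / (100 + oil) * 100
= 24.7 / (100 + 24.7) * 100
= 24.7 / 124.7 * 100
= 19.81%

19.81%
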